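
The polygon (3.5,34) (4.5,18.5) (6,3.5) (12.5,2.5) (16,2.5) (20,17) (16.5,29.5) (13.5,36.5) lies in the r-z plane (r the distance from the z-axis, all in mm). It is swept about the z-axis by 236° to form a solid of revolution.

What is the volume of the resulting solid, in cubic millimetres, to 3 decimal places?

Profile (r,z), 8 vertices: (3.5,34) (4.5,18.5) (6,3.5) (12.5,2.5) (16,2.5) (20,17) (16.5,29.5) (13.5,36.5)
edge 0: (3.5,34)→(4.5,18.5)  cross = 3.5·18.5 − 4.5·34 = -88.2500; (r_i+r_j)·cross = 8·-88.2500 = -706.0000
edge 1: (4.5,18.5)→(6,3.5)  cross = 4.5·3.5 − 6·18.5 = -95.2500; (r_i+r_j)·cross = 10.5·-95.2500 = -1000.1250
edge 2: (6,3.5)→(12.5,2.5)  cross = 6·2.5 − 12.5·3.5 = -28.7500; (r_i+r_j)·cross = 18.5·-28.7500 = -531.8750
edge 3: (12.5,2.5)→(16,2.5)  cross = 12.5·2.5 − 16·2.5 = -8.7500; (r_i+r_j)·cross = 28.5·-8.7500 = -249.3750
edge 4: (16,2.5)→(20,17)  cross = 16·17 − 20·2.5 = 222.0000; (r_i+r_j)·cross = 36·222.0000 = 7992.0000
edge 5: (20,17)→(16.5,29.5)  cross = 20·29.5 − 16.5·17 = 309.5000; (r_i+r_j)·cross = 36.5·309.5000 = 11296.7500
edge 6: (16.5,29.5)→(13.5,36.5)  cross = 16.5·36.5 − 13.5·29.5 = 204.0000; (r_i+r_j)·cross = 30·204.0000 = 6120.0000
edge 7: (13.5,36.5)→(3.5,34)  cross = 13.5·34 − 3.5·36.5 = 331.2500; (r_i+r_j)·cross = 17·331.2500 = 5631.2500
Σcross = 845.7500 → A = |Σcross|/2 = 422.8750 mm²
Σ(r_i+r_j)·cross = 28552.6250 → first moment M = |Σ|/6 = 4758.7708
R_c = M/A = 4758.7708/422.8750 = 11.2534 mm
θ = 236° = 4.118977 rad
V = θ·R_c·A = 4.118977·11.2534·422.8750 = 19601.268 mm³

Volume = 19601.268 mm³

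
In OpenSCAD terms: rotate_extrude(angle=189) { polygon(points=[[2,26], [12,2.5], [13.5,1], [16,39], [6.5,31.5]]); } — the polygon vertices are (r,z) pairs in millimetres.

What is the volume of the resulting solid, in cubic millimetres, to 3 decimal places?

Volume = 9205.701 mm³

Profile (r,z), 5 vertices: (2,26) (12,2.5) (13.5,1) (16,39) (6.5,31.5)
edge 0: (2,26)→(12,2.5)  cross = 2·2.5 − 12·26 = -307.0000; (r_i+r_j)·cross = 14·-307.0000 = -4298.0000
edge 1: (12,2.5)→(13.5,1)  cross = 12·1 − 13.5·2.5 = -21.7500; (r_i+r_j)·cross = 25.5·-21.7500 = -554.6250
edge 2: (13.5,1)→(16,39)  cross = 13.5·39 − 16·1 = 510.5000; (r_i+r_j)·cross = 29.5·510.5000 = 15059.7500
edge 3: (16,39)→(6.5,31.5)  cross = 16·31.5 − 6.5·39 = 250.5000; (r_i+r_j)·cross = 22.5·250.5000 = 5636.2500
edge 4: (6.5,31.5)→(2,26)  cross = 6.5·26 − 2·31.5 = 106.0000; (r_i+r_j)·cross = 8.5·106.0000 = 901.0000
Σcross = 538.2500 → A = |Σcross|/2 = 269.1250 mm²
Σ(r_i+r_j)·cross = 16744.3750 → first moment M = |Σ|/6 = 2790.7292
R_c = M/A = 2790.7292/269.1250 = 10.3696 mm
θ = 189° = 3.298672 rad
V = θ·R_c·A = 3.298672·10.3696·269.1250 = 9205.701 mm³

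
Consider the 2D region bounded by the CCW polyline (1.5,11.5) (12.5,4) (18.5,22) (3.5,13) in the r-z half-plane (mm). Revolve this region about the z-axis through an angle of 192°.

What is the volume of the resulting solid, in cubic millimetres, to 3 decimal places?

Profile (r,z), 4 vertices: (1.5,11.5) (12.5,4) (18.5,22) (3.5,13)
edge 0: (1.5,11.5)→(12.5,4)  cross = 1.5·4 − 12.5·11.5 = -137.7500; (r_i+r_j)·cross = 14·-137.7500 = -1928.5000
edge 1: (12.5,4)→(18.5,22)  cross = 12.5·22 − 18.5·4 = 201.0000; (r_i+r_j)·cross = 31·201.0000 = 6231.0000
edge 2: (18.5,22)→(3.5,13)  cross = 18.5·13 − 3.5·22 = 163.5000; (r_i+r_j)·cross = 22·163.5000 = 3597.0000
edge 3: (3.5,13)→(1.5,11.5)  cross = 3.5·11.5 − 1.5·13 = 20.7500; (r_i+r_j)·cross = 5·20.7500 = 103.7500
Σcross = 247.5000 → A = |Σcross|/2 = 123.7500 mm²
Σ(r_i+r_j)·cross = 8003.2500 → first moment M = |Σ|/6 = 1333.8750
R_c = M/A = 1333.8750/123.7500 = 10.7788 mm
θ = 192° = 3.351032 rad
V = θ·R_c·A = 3.351032·10.7788·123.7500 = 4469.858 mm³

Volume = 4469.858 mm³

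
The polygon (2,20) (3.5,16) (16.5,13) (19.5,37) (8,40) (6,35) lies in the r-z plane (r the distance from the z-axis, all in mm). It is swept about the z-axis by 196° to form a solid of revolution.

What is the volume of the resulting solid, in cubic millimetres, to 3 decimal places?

Profile (r,z), 6 vertices: (2,20) (3.5,16) (16.5,13) (19.5,37) (8,40) (6,35)
edge 0: (2,20)→(3.5,16)  cross = 2·16 − 3.5·20 = -38.0000; (r_i+r_j)·cross = 5.5·-38.0000 = -209.0000
edge 1: (3.5,16)→(16.5,13)  cross = 3.5·13 − 16.5·16 = -218.5000; (r_i+r_j)·cross = 20·-218.5000 = -4370.0000
edge 2: (16.5,13)→(19.5,37)  cross = 16.5·37 − 19.5·13 = 357.0000; (r_i+r_j)·cross = 36·357.0000 = 12852.0000
edge 3: (19.5,37)→(8,40)  cross = 19.5·40 − 8·37 = 484.0000; (r_i+r_j)·cross = 27.5·484.0000 = 13310.0000
edge 4: (8,40)→(6,35)  cross = 8·35 − 6·40 = 40.0000; (r_i+r_j)·cross = 14·40.0000 = 560.0000
edge 5: (6,35)→(2,20)  cross = 6·20 − 2·35 = 50.0000; (r_i+r_j)·cross = 8·50.0000 = 400.0000
Σcross = 674.5000 → A = |Σcross|/2 = 337.2500 mm²
Σ(r_i+r_j)·cross = 22543.0000 → first moment M = |Σ|/6 = 3757.1667
R_c = M/A = 3757.1667/337.2500 = 11.1406 mm
θ = 196° = 3.420845 rad
V = θ·R_c·A = 3.420845·11.1406·337.2500 = 12852.686 mm³

Volume = 12852.686 mm³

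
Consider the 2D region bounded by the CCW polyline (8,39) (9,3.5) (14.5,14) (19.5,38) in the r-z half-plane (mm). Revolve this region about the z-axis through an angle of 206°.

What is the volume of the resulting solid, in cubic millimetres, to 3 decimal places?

Volume = 10955.792 mm³

Profile (r,z), 4 vertices: (8,39) (9,3.5) (14.5,14) (19.5,38)
edge 0: (8,39)→(9,3.5)  cross = 8·3.5 − 9·39 = -323.0000; (r_i+r_j)·cross = 17·-323.0000 = -5491.0000
edge 1: (9,3.5)→(14.5,14)  cross = 9·14 − 14.5·3.5 = 75.2500; (r_i+r_j)·cross = 23.5·75.2500 = 1768.3750
edge 2: (14.5,14)→(19.5,38)  cross = 14.5·38 − 19.5·14 = 278.0000; (r_i+r_j)·cross = 34·278.0000 = 9452.0000
edge 3: (19.5,38)→(8,39)  cross = 19.5·39 − 8·38 = 456.5000; (r_i+r_j)·cross = 27.5·456.5000 = 12553.7500
Σcross = 486.7500 → A = |Σcross|/2 = 243.3750 mm²
Σ(r_i+r_j)·cross = 18283.1250 → first moment M = |Σ|/6 = 3047.1875
R_c = M/A = 3047.1875/243.3750 = 12.5205 mm
θ = 206° = 3.595378 rad
V = θ·R_c·A = 3.595378·12.5205·243.3750 = 10955.792 mm³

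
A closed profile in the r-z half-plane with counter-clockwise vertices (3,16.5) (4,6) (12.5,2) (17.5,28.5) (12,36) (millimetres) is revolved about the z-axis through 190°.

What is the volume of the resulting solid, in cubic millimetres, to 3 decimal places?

Profile (r,z), 5 vertices: (3,16.5) (4,6) (12.5,2) (17.5,28.5) (12,36)
edge 0: (3,16.5)→(4,6)  cross = 3·6 − 4·16.5 = -48.0000; (r_i+r_j)·cross = 7·-48.0000 = -336.0000
edge 1: (4,6)→(12.5,2)  cross = 4·2 − 12.5·6 = -67.0000; (r_i+r_j)·cross = 16.5·-67.0000 = -1105.5000
edge 2: (12.5,2)→(17.5,28.5)  cross = 12.5·28.5 − 17.5·2 = 321.2500; (r_i+r_j)·cross = 30·321.2500 = 9637.5000
edge 3: (17.5,28.5)→(12,36)  cross = 17.5·36 − 12·28.5 = 288.0000; (r_i+r_j)·cross = 29.5·288.0000 = 8496.0000
edge 4: (12,36)→(3,16.5)  cross = 12·16.5 − 3·36 = 90.0000; (r_i+r_j)·cross = 15·90.0000 = 1350.0000
Σcross = 584.2500 → A = |Σcross|/2 = 292.1250 mm²
Σ(r_i+r_j)·cross = 18042.0000 → first moment M = |Σ|/6 = 3007.0000
R_c = M/A = 3007.0000/292.1250 = 10.2935 mm
θ = 190° = 3.316126 rad
V = θ·R_c·A = 3.316126·10.2935·292.1250 = 9971.590 mm³

Volume = 9971.590 mm³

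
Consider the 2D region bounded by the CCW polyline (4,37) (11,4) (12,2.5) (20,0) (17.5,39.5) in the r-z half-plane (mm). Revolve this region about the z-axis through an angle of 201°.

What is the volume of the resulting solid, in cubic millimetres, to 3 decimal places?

Volume = 18834.321 mm³

Profile (r,z), 5 vertices: (4,37) (11,4) (12,2.5) (20,0) (17.5,39.5)
edge 0: (4,37)→(11,4)  cross = 4·4 − 11·37 = -391.0000; (r_i+r_j)·cross = 15·-391.0000 = -5865.0000
edge 1: (11,4)→(12,2.5)  cross = 11·2.5 − 12·4 = -20.5000; (r_i+r_j)·cross = 23·-20.5000 = -471.5000
edge 2: (12,2.5)→(20,0)  cross = 12·0 − 20·2.5 = -50.0000; (r_i+r_j)·cross = 32·-50.0000 = -1600.0000
edge 3: (20,0)→(17.5,39.5)  cross = 20·39.5 − 17.5·0 = 790.0000; (r_i+r_j)·cross = 37.5·790.0000 = 29625.0000
edge 4: (17.5,39.5)→(4,37)  cross = 17.5·37 − 4·39.5 = 489.5000; (r_i+r_j)·cross = 21.5·489.5000 = 10524.2500
Σcross = 818.0000 → A = |Σcross|/2 = 409.0000 mm²
Σ(r_i+r_j)·cross = 32212.7500 → first moment M = |Σ|/6 = 5368.7917
R_c = M/A = 5368.7917/409.0000 = 13.1266 mm
θ = 201° = 3.508112 rad
V = θ·R_c·A = 3.508112·13.1266·409.0000 = 18834.321 mm³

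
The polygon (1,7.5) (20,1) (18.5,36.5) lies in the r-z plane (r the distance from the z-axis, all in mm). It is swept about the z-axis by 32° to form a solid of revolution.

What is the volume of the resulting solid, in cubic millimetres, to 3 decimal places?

Volume = 2444.171 mm³

Profile (r,z), 3 vertices: (1,7.5) (20,1) (18.5,36.5)
edge 0: (1,7.5)→(20,1)  cross = 1·1 − 20·7.5 = -149.0000; (r_i+r_j)·cross = 21·-149.0000 = -3129.0000
edge 1: (20,1)→(18.5,36.5)  cross = 20·36.5 − 18.5·1 = 711.5000; (r_i+r_j)·cross = 38.5·711.5000 = 27392.7500
edge 2: (18.5,36.5)→(1,7.5)  cross = 18.5·7.5 − 1·36.5 = 102.2500; (r_i+r_j)·cross = 19.5·102.2500 = 1993.8750
Σcross = 664.7500 → A = |Σcross|/2 = 332.3750 mm²
Σ(r_i+r_j)·cross = 26257.6250 → first moment M = |Σ|/6 = 4376.2708
R_c = M/A = 4376.2708/332.3750 = 13.1667 mm
θ = 32° = 0.558505 rad
V = θ·R_c·A = 0.558505·13.1667·332.3750 = 2444.171 mm³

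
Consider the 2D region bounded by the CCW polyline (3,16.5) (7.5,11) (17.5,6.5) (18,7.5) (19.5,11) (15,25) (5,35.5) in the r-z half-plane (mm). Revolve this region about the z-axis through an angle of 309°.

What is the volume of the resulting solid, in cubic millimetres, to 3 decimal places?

Profile (r,z), 7 vertices: (3,16.5) (7.5,11) (17.5,6.5) (18,7.5) (19.5,11) (15,25) (5,35.5)
edge 0: (3,16.5)→(7.5,11)  cross = 3·11 − 7.5·16.5 = -90.7500; (r_i+r_j)·cross = 10.5·-90.7500 = -952.8750
edge 1: (7.5,11)→(17.5,6.5)  cross = 7.5·6.5 − 17.5·11 = -143.7500; (r_i+r_j)·cross = 25·-143.7500 = -3593.7500
edge 2: (17.5,6.5)→(18,7.5)  cross = 17.5·7.5 − 18·6.5 = 14.2500; (r_i+r_j)·cross = 35.5·14.2500 = 505.8750
edge 3: (18,7.5)→(19.5,11)  cross = 18·11 − 19.5·7.5 = 51.7500; (r_i+r_j)·cross = 37.5·51.7500 = 1940.6250
edge 4: (19.5,11)→(15,25)  cross = 19.5·25 − 15·11 = 322.5000; (r_i+r_j)·cross = 34.5·322.5000 = 11126.2500
edge 5: (15,25)→(5,35.5)  cross = 15·35.5 − 5·25 = 407.5000; (r_i+r_j)·cross = 20·407.5000 = 8150.0000
edge 6: (5,35.5)→(3,16.5)  cross = 5·16.5 − 3·35.5 = -24.0000; (r_i+r_j)·cross = 8·-24.0000 = -192.0000
Σcross = 537.5000 → A = |Σcross|/2 = 268.7500 mm²
Σ(r_i+r_j)·cross = 16984.1250 → first moment M = |Σ|/6 = 2830.6875
R_c = M/A = 2830.6875/268.7500 = 10.5328 mm
θ = 309° = 5.393067 rad
V = θ·R_c·A = 5.393067·10.5328·268.7500 = 15266.088 mm³

Volume = 15266.088 mm³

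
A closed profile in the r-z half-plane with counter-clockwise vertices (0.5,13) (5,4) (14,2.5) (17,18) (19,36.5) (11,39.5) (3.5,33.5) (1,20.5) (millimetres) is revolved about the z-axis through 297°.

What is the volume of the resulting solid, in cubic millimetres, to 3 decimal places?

Volume = 25341.353 mm³

Profile (r,z), 8 vertices: (0.5,13) (5,4) (14,2.5) (17,18) (19,36.5) (11,39.5) (3.5,33.5) (1,20.5)
edge 0: (0.5,13)→(5,4)  cross = 0.5·4 − 5·13 = -63.0000; (r_i+r_j)·cross = 5.5·-63.0000 = -346.5000
edge 1: (5,4)→(14,2.5)  cross = 5·2.5 − 14·4 = -43.5000; (r_i+r_j)·cross = 19·-43.5000 = -826.5000
edge 2: (14,2.5)→(17,18)  cross = 14·18 − 17·2.5 = 209.5000; (r_i+r_j)·cross = 31·209.5000 = 6494.5000
edge 3: (17,18)→(19,36.5)  cross = 17·36.5 − 19·18 = 278.5000; (r_i+r_j)·cross = 36·278.5000 = 10026.0000
edge 4: (19,36.5)→(11,39.5)  cross = 19·39.5 − 11·36.5 = 349.0000; (r_i+r_j)·cross = 30·349.0000 = 10470.0000
edge 5: (11,39.5)→(3.5,33.5)  cross = 11·33.5 − 3.5·39.5 = 230.2500; (r_i+r_j)·cross = 14.5·230.2500 = 3338.6250
edge 6: (3.5,33.5)→(1,20.5)  cross = 3.5·20.5 − 1·33.5 = 38.2500; (r_i+r_j)·cross = 4.5·38.2500 = 172.1250
edge 7: (1,20.5)→(0.5,13)  cross = 1·13 − 0.5·20.5 = 2.7500; (r_i+r_j)·cross = 1.5·2.7500 = 4.1250
Σcross = 1001.7500 → A = |Σcross|/2 = 500.8750 mm²
Σ(r_i+r_j)·cross = 29332.3750 → first moment M = |Σ|/6 = 4888.7292
R_c = M/A = 4888.7292/500.8750 = 9.7604 mm
θ = 297° = 5.183628 rad
V = θ·R_c·A = 5.183628·9.7604·500.8750 = 25341.353 mm³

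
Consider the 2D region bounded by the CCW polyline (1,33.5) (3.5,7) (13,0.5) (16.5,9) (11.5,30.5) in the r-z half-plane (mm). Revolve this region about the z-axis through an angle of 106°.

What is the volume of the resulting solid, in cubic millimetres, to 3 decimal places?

Profile (r,z), 5 vertices: (1,33.5) (3.5,7) (13,0.5) (16.5,9) (11.5,30.5)
edge 0: (1,33.5)→(3.5,7)  cross = 1·7 − 3.5·33.5 = -110.2500; (r_i+r_j)·cross = 4.5·-110.2500 = -496.1250
edge 1: (3.5,7)→(13,0.5)  cross = 3.5·0.5 − 13·7 = -89.2500; (r_i+r_j)·cross = 16.5·-89.2500 = -1472.6250
edge 2: (13,0.5)→(16.5,9)  cross = 13·9 − 16.5·0.5 = 108.7500; (r_i+r_j)·cross = 29.5·108.7500 = 3208.1250
edge 3: (16.5,9)→(11.5,30.5)  cross = 16.5·30.5 − 11.5·9 = 399.7500; (r_i+r_j)·cross = 28·399.7500 = 11193.0000
edge 4: (11.5,30.5)→(1,33.5)  cross = 11.5·33.5 − 1·30.5 = 354.7500; (r_i+r_j)·cross = 12.5·354.7500 = 4434.3750
Σcross = 663.7500 → A = |Σcross|/2 = 331.8750 mm²
Σ(r_i+r_j)·cross = 16866.7500 → first moment M = |Σ|/6 = 2811.1250
R_c = M/A = 2811.1250/331.8750 = 8.4704 mm
θ = 106° = 1.850049 rad
V = θ·R_c·A = 1.850049·8.4704·331.8750 = 5200.719 mm³

Volume = 5200.719 mm³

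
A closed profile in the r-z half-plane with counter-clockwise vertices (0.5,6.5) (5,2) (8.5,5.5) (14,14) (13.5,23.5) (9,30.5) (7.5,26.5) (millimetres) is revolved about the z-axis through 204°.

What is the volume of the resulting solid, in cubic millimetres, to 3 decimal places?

Volume = 5764.404 mm³

Profile (r,z), 7 vertices: (0.5,6.5) (5,2) (8.5,5.5) (14,14) (13.5,23.5) (9,30.5) (7.5,26.5)
edge 0: (0.5,6.5)→(5,2)  cross = 0.5·2 − 5·6.5 = -31.5000; (r_i+r_j)·cross = 5.5·-31.5000 = -173.2500
edge 1: (5,2)→(8.5,5.5)  cross = 5·5.5 − 8.5·2 = 10.5000; (r_i+r_j)·cross = 13.5·10.5000 = 141.7500
edge 2: (8.5,5.5)→(14,14)  cross = 8.5·14 − 14·5.5 = 42.0000; (r_i+r_j)·cross = 22.5·42.0000 = 945.0000
edge 3: (14,14)→(13.5,23.5)  cross = 14·23.5 − 13.5·14 = 140.0000; (r_i+r_j)·cross = 27.5·140.0000 = 3850.0000
edge 4: (13.5,23.5)→(9,30.5)  cross = 13.5·30.5 − 9·23.5 = 200.2500; (r_i+r_j)·cross = 22.5·200.2500 = 4505.6250
edge 5: (9,30.5)→(7.5,26.5)  cross = 9·26.5 − 7.5·30.5 = 9.7500; (r_i+r_j)·cross = 16.5·9.7500 = 160.8750
edge 6: (7.5,26.5)→(0.5,6.5)  cross = 7.5·6.5 − 0.5·26.5 = 35.5000; (r_i+r_j)·cross = 8·35.5000 = 284.0000
Σcross = 406.5000 → A = |Σcross|/2 = 203.2500 mm²
Σ(r_i+r_j)·cross = 9714.0000 → first moment M = |Σ|/6 = 1619.0000
R_c = M/A = 1619.0000/203.2500 = 7.9656 mm
θ = 204° = 3.560472 rad
V = θ·R_c·A = 3.560472·7.9656·203.2500 = 5764.404 mm³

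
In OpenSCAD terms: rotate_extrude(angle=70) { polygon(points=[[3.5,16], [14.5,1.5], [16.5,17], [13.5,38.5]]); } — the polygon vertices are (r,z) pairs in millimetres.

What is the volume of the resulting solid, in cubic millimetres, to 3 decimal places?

Profile (r,z), 4 vertices: (3.5,16) (14.5,1.5) (16.5,17) (13.5,38.5)
edge 0: (3.5,16)→(14.5,1.5)  cross = 3.5·1.5 − 14.5·16 = -226.7500; (r_i+r_j)·cross = 18·-226.7500 = -4081.5000
edge 1: (14.5,1.5)→(16.5,17)  cross = 14.5·17 − 16.5·1.5 = 221.7500; (r_i+r_j)·cross = 31·221.7500 = 6874.2500
edge 2: (16.5,17)→(13.5,38.5)  cross = 16.5·38.5 − 13.5·17 = 405.7500; (r_i+r_j)·cross = 30·405.7500 = 12172.5000
edge 3: (13.5,38.5)→(3.5,16)  cross = 13.5·16 − 3.5·38.5 = 81.2500; (r_i+r_j)·cross = 17·81.2500 = 1381.2500
Σcross = 482.0000 → A = |Σcross|/2 = 241.0000 mm²
Σ(r_i+r_j)·cross = 16346.5000 → first moment M = |Σ|/6 = 2724.4167
R_c = M/A = 2724.4167/241.0000 = 11.3046 mm
θ = 70° = 1.221730 rad
V = θ·R_c·A = 1.221730·11.3046·241.0000 = 3328.503 mm³

Volume = 3328.503 mm³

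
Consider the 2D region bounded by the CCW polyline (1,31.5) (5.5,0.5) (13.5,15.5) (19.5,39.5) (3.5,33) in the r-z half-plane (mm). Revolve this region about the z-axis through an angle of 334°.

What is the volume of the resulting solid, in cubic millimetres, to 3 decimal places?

Profile (r,z), 5 vertices: (1,31.5) (5.5,0.5) (13.5,15.5) (19.5,39.5) (3.5,33)
edge 0: (1,31.5)→(5.5,0.5)  cross = 1·0.5 − 5.5·31.5 = -172.7500; (r_i+r_j)·cross = 6.5·-172.7500 = -1122.8750
edge 1: (5.5,0.5)→(13.5,15.5)  cross = 5.5·15.5 − 13.5·0.5 = 78.5000; (r_i+r_j)·cross = 19·78.5000 = 1491.5000
edge 2: (13.5,15.5)→(19.5,39.5)  cross = 13.5·39.5 − 19.5·15.5 = 231.0000; (r_i+r_j)·cross = 33·231.0000 = 7623.0000
edge 3: (19.5,39.5)→(3.5,33)  cross = 19.5·33 − 3.5·39.5 = 505.2500; (r_i+r_j)·cross = 23·505.2500 = 11620.7500
edge 4: (3.5,33)→(1,31.5)  cross = 3.5·31.5 − 1·33 = 77.2500; (r_i+r_j)·cross = 4.5·77.2500 = 347.6250
Σcross = 719.2500 → A = |Σcross|/2 = 359.6250 mm²
Σ(r_i+r_j)·cross = 19960.0000 → first moment M = |Σ|/6 = 3326.6667
R_c = M/A = 3326.6667/359.6250 = 9.2504 mm
θ = 334° = 5.829400 rad
V = θ·R_c·A = 5.829400·9.2504·359.6250 = 19392.470 mm³

Volume = 19392.470 mm³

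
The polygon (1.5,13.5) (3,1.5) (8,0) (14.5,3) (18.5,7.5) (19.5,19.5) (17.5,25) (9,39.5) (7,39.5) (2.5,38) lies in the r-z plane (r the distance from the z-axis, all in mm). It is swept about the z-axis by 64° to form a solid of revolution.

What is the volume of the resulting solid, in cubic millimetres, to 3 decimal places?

Profile (r,z), 10 vertices: (1.5,13.5) (3,1.5) (8,0) (14.5,3) (18.5,7.5) (19.5,19.5) (17.5,25) (9,39.5) (7,39.5) (2.5,38)
edge 0: (1.5,13.5)→(3,1.5)  cross = 1.5·1.5 − 3·13.5 = -38.2500; (r_i+r_j)·cross = 4.5·-38.2500 = -172.1250
edge 1: (3,1.5)→(8,0)  cross = 3·0 − 8·1.5 = -12.0000; (r_i+r_j)·cross = 11·-12.0000 = -132.0000
edge 2: (8,0)→(14.5,3)  cross = 8·3 − 14.5·0 = 24.0000; (r_i+r_j)·cross = 22.5·24.0000 = 540.0000
edge 3: (14.5,3)→(18.5,7.5)  cross = 14.5·7.5 − 18.5·3 = 53.2500; (r_i+r_j)·cross = 33·53.2500 = 1757.2500
edge 4: (18.5,7.5)→(19.5,19.5)  cross = 18.5·19.5 − 19.5·7.5 = 214.5000; (r_i+r_j)·cross = 38·214.5000 = 8151.0000
edge 5: (19.5,19.5)→(17.5,25)  cross = 19.5·25 − 17.5·19.5 = 146.2500; (r_i+r_j)·cross = 37·146.2500 = 5411.2500
edge 6: (17.5,25)→(9,39.5)  cross = 17.5·39.5 − 9·25 = 466.2500; (r_i+r_j)·cross = 26.5·466.2500 = 12355.6250
edge 7: (9,39.5)→(7,39.5)  cross = 9·39.5 − 7·39.5 = 79.0000; (r_i+r_j)·cross = 16·79.0000 = 1264.0000
edge 8: (7,39.5)→(2.5,38)  cross = 7·38 − 2.5·39.5 = 167.2500; (r_i+r_j)·cross = 9.5·167.2500 = 1588.8750
edge 9: (2.5,38)→(1.5,13.5)  cross = 2.5·13.5 − 1.5·38 = -23.2500; (r_i+r_j)·cross = 4·-23.2500 = -93.0000
Σcross = 1077.0000 → A = |Σcross|/2 = 538.5000 mm²
Σ(r_i+r_j)·cross = 30670.8750 → first moment M = |Σ|/6 = 5111.8125
R_c = M/A = 5111.8125/538.5000 = 9.4927 mm
θ = 64° = 1.117011 rad
V = θ·R_c·A = 1.117011·9.4927·538.5000 = 5709.949 mm³

Volume = 5709.949 mm³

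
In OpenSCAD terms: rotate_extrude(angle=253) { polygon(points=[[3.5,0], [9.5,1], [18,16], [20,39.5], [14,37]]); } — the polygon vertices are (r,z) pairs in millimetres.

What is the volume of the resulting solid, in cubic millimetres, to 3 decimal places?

Profile (r,z), 5 vertices: (3.5,0) (9.5,1) (18,16) (20,39.5) (14,37)
edge 0: (3.5,0)→(9.5,1)  cross = 3.5·1 − 9.5·0 = 3.5000; (r_i+r_j)·cross = 13·3.5000 = 45.5000
edge 1: (9.5,1)→(18,16)  cross = 9.5·16 − 18·1 = 134.0000; (r_i+r_j)·cross = 27.5·134.0000 = 3685.0000
edge 2: (18,16)→(20,39.5)  cross = 18·39.5 − 20·16 = 391.0000; (r_i+r_j)·cross = 38·391.0000 = 14858.0000
edge 3: (20,39.5)→(14,37)  cross = 20·37 − 14·39.5 = 187.0000; (r_i+r_j)·cross = 34·187.0000 = 6358.0000
edge 4: (14,37)→(3.5,0)  cross = 14·0 − 3.5·37 = -129.5000; (r_i+r_j)·cross = 17.5·-129.5000 = -2266.2500
Σcross = 586.0000 → A = |Σcross|/2 = 293.0000 mm²
Σ(r_i+r_j)·cross = 22680.2500 → first moment M = |Σ|/6 = 3780.0417
R_c = M/A = 3780.0417/293.0000 = 12.9012 mm
θ = 253° = 4.415683 rad
V = θ·R_c·A = 4.415683·12.9012·293.0000 = 16691.466 mm³

Volume = 16691.466 mm³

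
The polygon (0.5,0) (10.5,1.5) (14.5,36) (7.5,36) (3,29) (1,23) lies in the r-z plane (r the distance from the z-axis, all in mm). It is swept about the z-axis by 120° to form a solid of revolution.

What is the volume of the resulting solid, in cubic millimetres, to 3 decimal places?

Volume = 5498.136 mm³

Profile (r,z), 6 vertices: (0.5,0) (10.5,1.5) (14.5,36) (7.5,36) (3,29) (1,23)
edge 0: (0.5,0)→(10.5,1.5)  cross = 0.5·1.5 − 10.5·0 = 0.7500; (r_i+r_j)·cross = 11·0.7500 = 8.2500
edge 1: (10.5,1.5)→(14.5,36)  cross = 10.5·36 − 14.5·1.5 = 356.2500; (r_i+r_j)·cross = 25·356.2500 = 8906.2500
edge 2: (14.5,36)→(7.5,36)  cross = 14.5·36 − 7.5·36 = 252.0000; (r_i+r_j)·cross = 22·252.0000 = 5544.0000
edge 3: (7.5,36)→(3,29)  cross = 7.5·29 − 3·36 = 109.5000; (r_i+r_j)·cross = 10.5·109.5000 = 1149.7500
edge 4: (3,29)→(1,23)  cross = 3·23 − 1·29 = 40.0000; (r_i+r_j)·cross = 4·40.0000 = 160.0000
edge 5: (1,23)→(0.5,0)  cross = 1·0 − 0.5·23 = -11.5000; (r_i+r_j)·cross = 1.5·-11.5000 = -17.2500
Σcross = 747.0000 → A = |Σcross|/2 = 373.5000 mm²
Σ(r_i+r_j)·cross = 15751.0000 → first moment M = |Σ|/6 = 2625.1667
R_c = M/A = 2625.1667/373.5000 = 7.0286 mm
θ = 120° = 2.094395 rad
V = θ·R_c·A = 2.094395·7.0286·373.5000 = 5498.136 mm³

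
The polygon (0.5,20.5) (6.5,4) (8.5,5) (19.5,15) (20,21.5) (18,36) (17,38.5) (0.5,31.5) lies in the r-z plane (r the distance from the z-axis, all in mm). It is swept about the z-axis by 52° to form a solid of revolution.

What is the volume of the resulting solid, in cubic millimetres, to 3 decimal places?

Profile (r,z), 8 vertices: (0.5,20.5) (6.5,4) (8.5,5) (19.5,15) (20,21.5) (18,36) (17,38.5) (0.5,31.5)
edge 0: (0.5,20.5)→(6.5,4)  cross = 0.5·4 − 6.5·20.5 = -131.2500; (r_i+r_j)·cross = 7·-131.2500 = -918.7500
edge 1: (6.5,4)→(8.5,5)  cross = 6.5·5 − 8.5·4 = -1.5000; (r_i+r_j)·cross = 15·-1.5000 = -22.5000
edge 2: (8.5,5)→(19.5,15)  cross = 8.5·15 − 19.5·5 = 30.0000; (r_i+r_j)·cross = 28·30.0000 = 840.0000
edge 3: (19.5,15)→(20,21.5)  cross = 19.5·21.5 − 20·15 = 119.2500; (r_i+r_j)·cross = 39.5·119.2500 = 4710.3750
edge 4: (20,21.5)→(18,36)  cross = 20·36 − 18·21.5 = 333.0000; (r_i+r_j)·cross = 38·333.0000 = 12654.0000
edge 5: (18,36)→(17,38.5)  cross = 18·38.5 − 17·36 = 81.0000; (r_i+r_j)·cross = 35·81.0000 = 2835.0000
edge 6: (17,38.5)→(0.5,31.5)  cross = 17·31.5 − 0.5·38.5 = 516.2500; (r_i+r_j)·cross = 17.5·516.2500 = 9034.3750
edge 7: (0.5,31.5)→(0.5,20.5)  cross = 0.5·20.5 − 0.5·31.5 = -5.5000; (r_i+r_j)·cross = 1·-5.5000 = -5.5000
Σcross = 941.2500 → A = |Σcross|/2 = 470.6250 mm²
Σ(r_i+r_j)·cross = 29127.0000 → first moment M = |Σ|/6 = 4854.5000
R_c = M/A = 4854.5000/470.6250 = 10.3150 mm
θ = 52° = 0.907571 rad
V = θ·R_c·A = 0.907571·10.3150·470.6250 = 4405.804 mm³

Volume = 4405.804 mm³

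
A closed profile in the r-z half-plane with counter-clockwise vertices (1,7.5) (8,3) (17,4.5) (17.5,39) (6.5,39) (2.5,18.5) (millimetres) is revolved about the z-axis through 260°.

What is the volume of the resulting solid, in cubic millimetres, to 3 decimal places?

Volume = 22515.518 mm³

Profile (r,z), 6 vertices: (1,7.5) (8,3) (17,4.5) (17.5,39) (6.5,39) (2.5,18.5)
edge 0: (1,7.5)→(8,3)  cross = 1·3 − 8·7.5 = -57.0000; (r_i+r_j)·cross = 9·-57.0000 = -513.0000
edge 1: (8,3)→(17,4.5)  cross = 8·4.5 − 17·3 = -15.0000; (r_i+r_j)·cross = 25·-15.0000 = -375.0000
edge 2: (17,4.5)→(17.5,39)  cross = 17·39 − 17.5·4.5 = 584.2500; (r_i+r_j)·cross = 34.5·584.2500 = 20156.6250
edge 3: (17.5,39)→(6.5,39)  cross = 17.5·39 − 6.5·39 = 429.0000; (r_i+r_j)·cross = 24·429.0000 = 10296.0000
edge 4: (6.5,39)→(2.5,18.5)  cross = 6.5·18.5 − 2.5·39 = 22.7500; (r_i+r_j)·cross = 9·22.7500 = 204.7500
edge 5: (2.5,18.5)→(1,7.5)  cross = 2.5·7.5 − 1·18.5 = 0.2500; (r_i+r_j)·cross = 3.5·0.2500 = 0.8750
Σcross = 964.2500 → A = |Σcross|/2 = 482.1250 mm²
Σ(r_i+r_j)·cross = 29770.2500 → first moment M = |Σ|/6 = 4961.7083
R_c = M/A = 4961.7083/482.1250 = 10.2913 mm
θ = 260° = 4.537856 rad
V = θ·R_c·A = 4.537856·10.2913·482.1250 = 22515.518 mm³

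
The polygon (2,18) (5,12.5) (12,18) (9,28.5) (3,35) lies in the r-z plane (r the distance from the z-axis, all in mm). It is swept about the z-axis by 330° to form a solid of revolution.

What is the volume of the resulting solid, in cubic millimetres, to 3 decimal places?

Volume = 4779.497 mm³

Profile (r,z), 5 vertices: (2,18) (5,12.5) (12,18) (9,28.5) (3,35)
edge 0: (2,18)→(5,12.5)  cross = 2·12.5 − 5·18 = -65.0000; (r_i+r_j)·cross = 7·-65.0000 = -455.0000
edge 1: (5,12.5)→(12,18)  cross = 5·18 − 12·12.5 = -60.0000; (r_i+r_j)·cross = 17·-60.0000 = -1020.0000
edge 2: (12,18)→(9,28.5)  cross = 12·28.5 − 9·18 = 180.0000; (r_i+r_j)·cross = 21·180.0000 = 3780.0000
edge 3: (9,28.5)→(3,35)  cross = 9·35 − 3·28.5 = 229.5000; (r_i+r_j)·cross = 12·229.5000 = 2754.0000
edge 4: (3,35)→(2,18)  cross = 3·18 − 2·35 = -16.0000; (r_i+r_j)·cross = 5·-16.0000 = -80.0000
Σcross = 268.5000 → A = |Σcross|/2 = 134.2500 mm²
Σ(r_i+r_j)·cross = 4979.0000 → first moment M = |Σ|/6 = 829.8333
R_c = M/A = 829.8333/134.2500 = 6.1813 mm
θ = 330° = 5.759587 rad
V = θ·R_c·A = 5.759587·6.1813·134.2500 = 4779.497 mm³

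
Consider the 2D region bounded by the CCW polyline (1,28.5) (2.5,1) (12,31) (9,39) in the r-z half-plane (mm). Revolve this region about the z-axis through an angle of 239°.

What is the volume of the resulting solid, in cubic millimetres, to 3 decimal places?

Volume = 4760.799 mm³

Profile (r,z), 4 vertices: (1,28.5) (2.5,1) (12,31) (9,39)
edge 0: (1,28.5)→(2.5,1)  cross = 1·1 − 2.5·28.5 = -70.2500; (r_i+r_j)·cross = 3.5·-70.2500 = -245.8750
edge 1: (2.5,1)→(12,31)  cross = 2.5·31 − 12·1 = 65.5000; (r_i+r_j)·cross = 14.5·65.5000 = 949.7500
edge 2: (12,31)→(9,39)  cross = 12·39 − 9·31 = 189.0000; (r_i+r_j)·cross = 21·189.0000 = 3969.0000
edge 3: (9,39)→(1,28.5)  cross = 9·28.5 − 1·39 = 217.5000; (r_i+r_j)·cross = 10·217.5000 = 2175.0000
Σcross = 401.7500 → A = |Σcross|/2 = 200.8750 mm²
Σ(r_i+r_j)·cross = 6847.8750 → first moment M = |Σ|/6 = 1141.3125
R_c = M/A = 1141.3125/200.8750 = 5.6817 mm
θ = 239° = 4.171337 rad
V = θ·R_c·A = 4.171337·5.6817·200.8750 = 4760.799 mm³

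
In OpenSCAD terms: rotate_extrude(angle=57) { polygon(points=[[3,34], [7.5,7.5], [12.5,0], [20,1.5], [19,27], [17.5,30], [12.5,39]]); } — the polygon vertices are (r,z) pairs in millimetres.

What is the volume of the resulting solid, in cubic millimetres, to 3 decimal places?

Volume = 5604.149 mm³

Profile (r,z), 7 vertices: (3,34) (7.5,7.5) (12.5,0) (20,1.5) (19,27) (17.5,30) (12.5,39)
edge 0: (3,34)→(7.5,7.5)  cross = 3·7.5 − 7.5·34 = -232.5000; (r_i+r_j)·cross = 10.5·-232.5000 = -2441.2500
edge 1: (7.5,7.5)→(12.5,0)  cross = 7.5·0 − 12.5·7.5 = -93.7500; (r_i+r_j)·cross = 20·-93.7500 = -1875.0000
edge 2: (12.5,0)→(20,1.5)  cross = 12.5·1.5 − 20·0 = 18.7500; (r_i+r_j)·cross = 32.5·18.7500 = 609.3750
edge 3: (20,1.5)→(19,27)  cross = 20·27 − 19·1.5 = 511.5000; (r_i+r_j)·cross = 39·511.5000 = 19948.5000
edge 4: (19,27)→(17.5,30)  cross = 19·30 − 17.5·27 = 97.5000; (r_i+r_j)·cross = 36.5·97.5000 = 3558.7500
edge 5: (17.5,30)→(12.5,39)  cross = 17.5·39 − 12.5·30 = 307.5000; (r_i+r_j)·cross = 30·307.5000 = 9225.0000
edge 6: (12.5,39)→(3,34)  cross = 12.5·34 − 3·39 = 308.0000; (r_i+r_j)·cross = 15.5·308.0000 = 4774.0000
Σcross = 917.0000 → A = |Σcross|/2 = 458.5000 mm²
Σ(r_i+r_j)·cross = 33799.3750 → first moment M = |Σ|/6 = 5633.2292
R_c = M/A = 5633.2292/458.5000 = 12.2862 mm
θ = 57° = 0.994838 rad
V = θ·R_c·A = 0.994838·12.2862·458.5000 = 5604.149 mm³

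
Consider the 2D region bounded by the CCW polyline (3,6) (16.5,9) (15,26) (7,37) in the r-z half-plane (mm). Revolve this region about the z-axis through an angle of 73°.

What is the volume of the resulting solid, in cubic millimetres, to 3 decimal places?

Volume = 3264.432 mm³

Profile (r,z), 4 vertices: (3,6) (16.5,9) (15,26) (7,37)
edge 0: (3,6)→(16.5,9)  cross = 3·9 − 16.5·6 = -72.0000; (r_i+r_j)·cross = 19.5·-72.0000 = -1404.0000
edge 1: (16.5,9)→(15,26)  cross = 16.5·26 − 15·9 = 294.0000; (r_i+r_j)·cross = 31.5·294.0000 = 9261.0000
edge 2: (15,26)→(7,37)  cross = 15·37 − 7·26 = 373.0000; (r_i+r_j)·cross = 22·373.0000 = 8206.0000
edge 3: (7,37)→(3,6)  cross = 7·6 − 3·37 = -69.0000; (r_i+r_j)·cross = 10·-69.0000 = -690.0000
Σcross = 526.0000 → A = |Σcross|/2 = 263.0000 mm²
Σ(r_i+r_j)·cross = 15373.0000 → first moment M = |Σ|/6 = 2562.1667
R_c = M/A = 2562.1667/263.0000 = 9.7421 mm
θ = 73° = 1.274090 rad
V = θ·R_c·A = 1.274090·9.7421·263.0000 = 3264.432 mm³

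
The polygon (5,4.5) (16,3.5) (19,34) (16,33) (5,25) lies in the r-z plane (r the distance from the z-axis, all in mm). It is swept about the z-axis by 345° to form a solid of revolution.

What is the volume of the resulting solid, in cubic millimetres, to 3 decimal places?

Volume = 22462.780 mm³

Profile (r,z), 5 vertices: (5,4.5) (16,3.5) (19,34) (16,33) (5,25)
edge 0: (5,4.5)→(16,3.5)  cross = 5·3.5 − 16·4.5 = -54.5000; (r_i+r_j)·cross = 21·-54.5000 = -1144.5000
edge 1: (16,3.5)→(19,34)  cross = 16·34 − 19·3.5 = 477.5000; (r_i+r_j)·cross = 35·477.5000 = 16712.5000
edge 2: (19,34)→(16,33)  cross = 19·33 − 16·34 = 83.0000; (r_i+r_j)·cross = 35·83.0000 = 2905.0000
edge 3: (16,33)→(5,25)  cross = 16·25 − 5·33 = 235.0000; (r_i+r_j)·cross = 21·235.0000 = 4935.0000
edge 4: (5,25)→(5,4.5)  cross = 5·4.5 − 5·25 = -102.5000; (r_i+r_j)·cross = 10·-102.5000 = -1025.0000
Σcross = 638.5000 → A = |Σcross|/2 = 319.2500 mm²
Σ(r_i+r_j)·cross = 22383.0000 → first moment M = |Σ|/6 = 3730.5000
R_c = M/A = 3730.5000/319.2500 = 11.6852 mm
θ = 345° = 6.021386 rad
V = θ·R_c·A = 6.021386·11.6852·319.2500 = 22462.780 mm³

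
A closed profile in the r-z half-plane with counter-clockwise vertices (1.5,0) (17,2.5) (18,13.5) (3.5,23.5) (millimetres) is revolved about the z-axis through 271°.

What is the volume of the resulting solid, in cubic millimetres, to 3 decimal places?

Volume = 11374.679 mm³

Profile (r,z), 4 vertices: (1.5,0) (17,2.5) (18,13.5) (3.5,23.5)
edge 0: (1.5,0)→(17,2.5)  cross = 1.5·2.5 − 17·0 = 3.7500; (r_i+r_j)·cross = 18.5·3.7500 = 69.3750
edge 1: (17,2.5)→(18,13.5)  cross = 17·13.5 − 18·2.5 = 184.5000; (r_i+r_j)·cross = 35·184.5000 = 6457.5000
edge 2: (18,13.5)→(3.5,23.5)  cross = 18·23.5 − 3.5·13.5 = 375.7500; (r_i+r_j)·cross = 21.5·375.7500 = 8078.6250
edge 3: (3.5,23.5)→(1.5,0)  cross = 3.5·0 − 1.5·23.5 = -35.2500; (r_i+r_j)·cross = 5·-35.2500 = -176.2500
Σcross = 528.7500 → A = |Σcross|/2 = 264.3750 mm²
Σ(r_i+r_j)·cross = 14429.2500 → first moment M = |Σ|/6 = 2404.8750
R_c = M/A = 2404.8750/264.3750 = 9.0965 mm
θ = 271° = 4.729842 rad
V = θ·R_c·A = 4.729842·9.0965·264.3750 = 11374.679 mm³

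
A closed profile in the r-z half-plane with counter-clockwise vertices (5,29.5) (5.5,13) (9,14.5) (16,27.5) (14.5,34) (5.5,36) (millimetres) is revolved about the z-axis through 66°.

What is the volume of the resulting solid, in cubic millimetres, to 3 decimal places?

Profile (r,z), 6 vertices: (5,29.5) (5.5,13) (9,14.5) (16,27.5) (14.5,34) (5.5,36)
edge 0: (5,29.5)→(5.5,13)  cross = 5·13 − 5.5·29.5 = -97.2500; (r_i+r_j)·cross = 10.5·-97.2500 = -1021.1250
edge 1: (5.5,13)→(9,14.5)  cross = 5.5·14.5 − 9·13 = -37.2500; (r_i+r_j)·cross = 14.5·-37.2500 = -540.1250
edge 2: (9,14.5)→(16,27.5)  cross = 9·27.5 − 16·14.5 = 15.5000; (r_i+r_j)·cross = 25·15.5000 = 387.5000
edge 3: (16,27.5)→(14.5,34)  cross = 16·34 − 14.5·27.5 = 145.2500; (r_i+r_j)·cross = 30.5·145.2500 = 4430.1250
edge 4: (14.5,34)→(5.5,36)  cross = 14.5·36 − 5.5·34 = 335.0000; (r_i+r_j)·cross = 20·335.0000 = 6700.0000
edge 5: (5.5,36)→(5,29.5)  cross = 5.5·29.5 − 5·36 = -17.7500; (r_i+r_j)·cross = 10.5·-17.7500 = -186.3750
Σcross = 343.5000 → A = |Σcross|/2 = 171.7500 mm²
Σ(r_i+r_j)·cross = 9770.0000 → first moment M = |Σ|/6 = 1628.3333
R_c = M/A = 1628.3333/171.7500 = 9.4808 mm
θ = 66° = 1.151917 rad
V = θ·R_c·A = 1.151917·9.4808·171.7500 = 1875.705 mm³

Volume = 1875.705 mm³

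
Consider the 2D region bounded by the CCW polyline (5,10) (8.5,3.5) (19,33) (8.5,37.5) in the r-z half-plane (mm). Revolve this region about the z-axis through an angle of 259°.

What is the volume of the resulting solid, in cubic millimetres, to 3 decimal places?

Volume = 11655.105 mm³

Profile (r,z), 4 vertices: (5,10) (8.5,3.5) (19,33) (8.5,37.5)
edge 0: (5,10)→(8.5,3.5)  cross = 5·3.5 − 8.5·10 = -67.5000; (r_i+r_j)·cross = 13.5·-67.5000 = -911.2500
edge 1: (8.5,3.5)→(19,33)  cross = 8.5·33 − 19·3.5 = 214.0000; (r_i+r_j)·cross = 27.5·214.0000 = 5885.0000
edge 2: (19,33)→(8.5,37.5)  cross = 19·37.5 − 8.5·33 = 432.0000; (r_i+r_j)·cross = 27.5·432.0000 = 11880.0000
edge 3: (8.5,37.5)→(5,10)  cross = 8.5·10 − 5·37.5 = -102.5000; (r_i+r_j)·cross = 13.5·-102.5000 = -1383.7500
Σcross = 476.0000 → A = |Σcross|/2 = 238.0000 mm²
Σ(r_i+r_j)·cross = 15470.0000 → first moment M = |Σ|/6 = 2578.3333
R_c = M/A = 2578.3333/238.0000 = 10.8333 mm
θ = 259° = 4.520403 rad
V = θ·R_c·A = 4.520403·10.8333·238.0000 = 11655.105 mm³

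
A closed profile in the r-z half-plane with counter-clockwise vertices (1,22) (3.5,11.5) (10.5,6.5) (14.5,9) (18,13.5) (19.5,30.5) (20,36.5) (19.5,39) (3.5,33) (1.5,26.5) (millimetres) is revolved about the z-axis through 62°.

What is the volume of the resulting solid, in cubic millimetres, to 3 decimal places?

Volume = 5186.976 mm³

Profile (r,z), 10 vertices: (1,22) (3.5,11.5) (10.5,6.5) (14.5,9) (18,13.5) (19.5,30.5) (20,36.5) (19.5,39) (3.5,33) (1.5,26.5)
edge 0: (1,22)→(3.5,11.5)  cross = 1·11.5 − 3.5·22 = -65.5000; (r_i+r_j)·cross = 4.5·-65.5000 = -294.7500
edge 1: (3.5,11.5)→(10.5,6.5)  cross = 3.5·6.5 − 10.5·11.5 = -98.0000; (r_i+r_j)·cross = 14·-98.0000 = -1372.0000
edge 2: (10.5,6.5)→(14.5,9)  cross = 10.5·9 − 14.5·6.5 = 0.2500; (r_i+r_j)·cross = 25·0.2500 = 6.2500
edge 3: (14.5,9)→(18,13.5)  cross = 14.5·13.5 − 18·9 = 33.7500; (r_i+r_j)·cross = 32.5·33.7500 = 1096.8750
edge 4: (18,13.5)→(19.5,30.5)  cross = 18·30.5 − 19.5·13.5 = 285.7500; (r_i+r_j)·cross = 37.5·285.7500 = 10715.6250
edge 5: (19.5,30.5)→(20,36.5)  cross = 19.5·36.5 − 20·30.5 = 101.7500; (r_i+r_j)·cross = 39.5·101.7500 = 4019.1250
edge 6: (20,36.5)→(19.5,39)  cross = 20·39 − 19.5·36.5 = 68.2500; (r_i+r_j)·cross = 39.5·68.2500 = 2695.8750
edge 7: (19.5,39)→(3.5,33)  cross = 19.5·33 − 3.5·39 = 507.0000; (r_i+r_j)·cross = 23·507.0000 = 11661.0000
edge 8: (3.5,33)→(1.5,26.5)  cross = 3.5·26.5 − 1.5·33 = 43.2500; (r_i+r_j)·cross = 5·43.2500 = 216.2500
edge 9: (1.5,26.5)→(1,22)  cross = 1.5·22 − 1·26.5 = 6.5000; (r_i+r_j)·cross = 2.5·6.5000 = 16.2500
Σcross = 883.0000 → A = |Σcross|/2 = 441.5000 mm²
Σ(r_i+r_j)·cross = 28760.5000 → first moment M = |Σ|/6 = 4793.4167
R_c = M/A = 4793.4167/441.5000 = 10.8571 mm
θ = 62° = 1.082104 rad
V = θ·R_c·A = 1.082104·10.8571·441.5000 = 5186.976 mm³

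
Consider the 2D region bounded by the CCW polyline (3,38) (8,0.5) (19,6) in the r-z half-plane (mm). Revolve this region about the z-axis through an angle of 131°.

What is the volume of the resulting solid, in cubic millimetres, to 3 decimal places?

Profile (r,z), 3 vertices: (3,38) (8,0.5) (19,6)
edge 0: (3,38)→(8,0.5)  cross = 3·0.5 − 8·38 = -302.5000; (r_i+r_j)·cross = 11·-302.5000 = -3327.5000
edge 1: (8,0.5)→(19,6)  cross = 8·6 − 19·0.5 = 38.5000; (r_i+r_j)·cross = 27·38.5000 = 1039.5000
edge 2: (19,6)→(3,38)  cross = 19·38 − 3·6 = 704.0000; (r_i+r_j)·cross = 22·704.0000 = 15488.0000
Σcross = 440.0000 → A = |Σcross|/2 = 220.0000 mm²
Σ(r_i+r_j)·cross = 13200.0000 → first moment M = |Σ|/6 = 2200.0000
R_c = M/A = 2200.0000/220.0000 = 10.0000 mm
θ = 131° = 2.286381 rad
V = θ·R_c·A = 2.286381·10.0000·220.0000 = 5030.039 mm³

Volume = 5030.039 mm³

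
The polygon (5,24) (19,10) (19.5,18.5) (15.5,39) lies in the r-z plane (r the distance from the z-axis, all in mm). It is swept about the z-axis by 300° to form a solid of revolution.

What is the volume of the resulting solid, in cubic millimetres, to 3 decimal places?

Profile (r,z), 4 vertices: (5,24) (19,10) (19.5,18.5) (15.5,39)
edge 0: (5,24)→(19,10)  cross = 5·10 − 19·24 = -406.0000; (r_i+r_j)·cross = 24·-406.0000 = -9744.0000
edge 1: (19,10)→(19.5,18.5)  cross = 19·18.5 − 19.5·10 = 156.5000; (r_i+r_j)·cross = 38.5·156.5000 = 6025.2500
edge 2: (19.5,18.5)→(15.5,39)  cross = 19.5·39 − 15.5·18.5 = 473.7500; (r_i+r_j)·cross = 35·473.7500 = 16581.2500
edge 3: (15.5,39)→(5,24)  cross = 15.5·24 − 5·39 = 177.0000; (r_i+r_j)·cross = 20.5·177.0000 = 3628.5000
Σcross = 401.2500 → A = |Σcross|/2 = 200.6250 mm²
Σ(r_i+r_j)·cross = 16491.0000 → first moment M = |Σ|/6 = 2748.5000
R_c = M/A = 2748.5000/200.6250 = 13.6997 mm
θ = 300° = 5.235988 rad
V = θ·R_c·A = 5.235988·13.6997·200.6250 = 14391.112 mm³

Volume = 14391.112 mm³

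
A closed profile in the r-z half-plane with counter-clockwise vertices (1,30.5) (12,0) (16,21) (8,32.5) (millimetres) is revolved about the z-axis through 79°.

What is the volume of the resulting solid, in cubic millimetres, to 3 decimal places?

Profile (r,z), 4 vertices: (1,30.5) (12,0) (16,21) (8,32.5)
edge 0: (1,30.5)→(12,0)  cross = 1·0 − 12·30.5 = -366.0000; (r_i+r_j)·cross = 13·-366.0000 = -4758.0000
edge 1: (12,0)→(16,21)  cross = 12·21 − 16·0 = 252.0000; (r_i+r_j)·cross = 28·252.0000 = 7056.0000
edge 2: (16,21)→(8,32.5)  cross = 16·32.5 − 8·21 = 352.0000; (r_i+r_j)·cross = 24·352.0000 = 8448.0000
edge 3: (8,32.5)→(1,30.5)  cross = 8·30.5 − 1·32.5 = 211.5000; (r_i+r_j)·cross = 9·211.5000 = 1903.5000
Σcross = 449.5000 → A = |Σcross|/2 = 224.7500 mm²
Σ(r_i+r_j)·cross = 12649.5000 → first moment M = |Σ|/6 = 2108.2500
R_c = M/A = 2108.2500/224.7500 = 9.3804 mm
θ = 79° = 1.378810 rad
V = θ·R_c·A = 1.378810·9.3804·224.7500 = 2906.876 mm³

Volume = 2906.876 mm³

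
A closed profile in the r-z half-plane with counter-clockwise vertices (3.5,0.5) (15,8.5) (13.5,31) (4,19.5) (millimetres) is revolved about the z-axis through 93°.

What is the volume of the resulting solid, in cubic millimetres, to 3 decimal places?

Volume = 3336.600 mm³

Profile (r,z), 4 vertices: (3.5,0.5) (15,8.5) (13.5,31) (4,19.5)
edge 0: (3.5,0.5)→(15,8.5)  cross = 3.5·8.5 − 15·0.5 = 22.2500; (r_i+r_j)·cross = 18.5·22.2500 = 411.6250
edge 1: (15,8.5)→(13.5,31)  cross = 15·31 − 13.5·8.5 = 350.2500; (r_i+r_j)·cross = 28.5·350.2500 = 9982.1250
edge 2: (13.5,31)→(4,19.5)  cross = 13.5·19.5 − 4·31 = 139.2500; (r_i+r_j)·cross = 17.5·139.2500 = 2436.8750
edge 3: (4,19.5)→(3.5,0.5)  cross = 4·0.5 − 3.5·19.5 = -66.2500; (r_i+r_j)·cross = 7.5·-66.2500 = -496.8750
Σcross = 445.5000 → A = |Σcross|/2 = 222.7500 mm²
Σ(r_i+r_j)·cross = 12333.7500 → first moment M = |Σ|/6 = 2055.6250
R_c = M/A = 2055.6250/222.7500 = 9.2284 mm
θ = 93° = 1.623156 rad
V = θ·R_c·A = 1.623156·9.2284·222.7500 = 3336.600 mm³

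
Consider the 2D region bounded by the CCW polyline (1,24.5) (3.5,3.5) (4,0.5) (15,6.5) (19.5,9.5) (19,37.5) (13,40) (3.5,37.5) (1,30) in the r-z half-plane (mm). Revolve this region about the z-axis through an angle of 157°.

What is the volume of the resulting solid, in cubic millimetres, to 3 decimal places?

Profile (r,z), 9 vertices: (1,24.5) (3.5,3.5) (4,0.5) (15,6.5) (19.5,9.5) (19,37.5) (13,40) (3.5,37.5) (1,30)
edge 0: (1,24.5)→(3.5,3.5)  cross = 1·3.5 − 3.5·24.5 = -82.2500; (r_i+r_j)·cross = 4.5·-82.2500 = -370.1250
edge 1: (3.5,3.5)→(4,0.5)  cross = 3.5·0.5 − 4·3.5 = -12.2500; (r_i+r_j)·cross = 7.5·-12.2500 = -91.8750
edge 2: (4,0.5)→(15,6.5)  cross = 4·6.5 − 15·0.5 = 18.5000; (r_i+r_j)·cross = 19·18.5000 = 351.5000
edge 3: (15,6.5)→(19.5,9.5)  cross = 15·9.5 − 19.5·6.5 = 15.7500; (r_i+r_j)·cross = 34.5·15.7500 = 543.3750
edge 4: (19.5,9.5)→(19,37.5)  cross = 19.5·37.5 − 19·9.5 = 550.7500; (r_i+r_j)·cross = 38.5·550.7500 = 21203.8750
edge 5: (19,37.5)→(13,40)  cross = 19·40 − 13·37.5 = 272.5000; (r_i+r_j)·cross = 32·272.5000 = 8720.0000
edge 6: (13,40)→(3.5,37.5)  cross = 13·37.5 − 3.5·40 = 347.5000; (r_i+r_j)·cross = 16.5·347.5000 = 5733.7500
edge 7: (3.5,37.5)→(1,30)  cross = 3.5·30 − 1·37.5 = 67.5000; (r_i+r_j)·cross = 4.5·67.5000 = 303.7500
edge 8: (1,30)→(1,24.5)  cross = 1·24.5 − 1·30 = -5.5000; (r_i+r_j)·cross = 2·-5.5000 = -11.0000
Σcross = 1172.5000 → A = |Σcross|/2 = 586.2500 mm²
Σ(r_i+r_j)·cross = 36383.2500 → first moment M = |Σ|/6 = 6063.8750
R_c = M/A = 6063.8750/586.2500 = 10.3435 mm
θ = 157° = 2.740167 rad
V = θ·R_c·A = 2.740167·10.3435·586.2500 = 16616.030 mm³

Volume = 16616.030 mm³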